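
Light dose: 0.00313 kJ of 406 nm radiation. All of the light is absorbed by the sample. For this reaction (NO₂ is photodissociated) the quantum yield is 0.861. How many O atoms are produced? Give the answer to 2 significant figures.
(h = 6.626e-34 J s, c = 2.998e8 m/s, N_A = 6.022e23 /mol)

Photon energy at 406 nm: hc/λ = (6.626e-34)(2.998e8)/(406e-9) = 4.893e-19 J.
Incident energy: 0.00313 kJ = 3.13 J.
Photons incident: 3.13 / 4.893e-19 = 6.397e18, i.e. 6.397e18/6.022e23 = 1.062e-5 mol.
Product: Φ × n_abs = 0.861 × 1.062e-5 = 9.144e-6 mol.
As a count: 9.144e-6 × 6.022e23 = 5.5e18.

5.5e18 atoms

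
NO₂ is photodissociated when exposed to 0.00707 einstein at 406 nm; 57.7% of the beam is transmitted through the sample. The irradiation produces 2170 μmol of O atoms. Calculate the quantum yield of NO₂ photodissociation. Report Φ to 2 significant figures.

Φ = 0.73

Product: 2170 μmol = 0.00217 mol.
Fraction absorbed: 1 − 57.7/100 = 0.4230.
Photons absorbed: 0.4230 × 0.00707 = 0.002991 mol.
Φ = 0.00217 mol / 0.002991 mol photons = 0.73.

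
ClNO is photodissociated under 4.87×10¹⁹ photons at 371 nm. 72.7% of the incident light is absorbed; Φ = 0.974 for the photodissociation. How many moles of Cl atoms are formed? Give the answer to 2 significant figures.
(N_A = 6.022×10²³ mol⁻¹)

Moles of photons: 4.87×10¹⁹ / 6.022×10²³ = 8.087×10⁻⁵ mol.
Photons absorbed: 0.727 × 8.087×10⁻⁵ = 5.879×10⁻⁵ mol.
Product: Φ × n_abs = 0.974 × 5.879×10⁻⁵ = 5.726×10⁻⁵ mol.

5.7×10⁻⁵ mol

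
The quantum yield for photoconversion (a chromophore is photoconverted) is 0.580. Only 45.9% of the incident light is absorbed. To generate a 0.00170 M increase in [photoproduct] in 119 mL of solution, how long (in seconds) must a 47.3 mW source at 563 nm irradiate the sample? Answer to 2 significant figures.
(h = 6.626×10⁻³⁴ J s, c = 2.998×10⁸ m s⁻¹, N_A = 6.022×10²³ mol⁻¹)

Product: (0.00170 M)(0.119 L) = 2.023×10⁻⁴ mol.
Photons that must be absorbed: 2.023×10⁻⁴ / 0.580 = 3.488×10⁻⁴ mol.
Incident photons needed: 3.488×10⁻⁴ / 0.459 = 7.599×10⁻⁴ mol.
Photon energy: hc/λ = 3.528×10⁻¹⁹ J; per mole, 2.125×10⁵ J mol⁻¹.
Energy required: 7.599×10⁻⁴ × 2.125×10⁵ = 161.5 J.
Time: 161.5 J / 0.0473 W = 3400 s.

t ≈ 3400 s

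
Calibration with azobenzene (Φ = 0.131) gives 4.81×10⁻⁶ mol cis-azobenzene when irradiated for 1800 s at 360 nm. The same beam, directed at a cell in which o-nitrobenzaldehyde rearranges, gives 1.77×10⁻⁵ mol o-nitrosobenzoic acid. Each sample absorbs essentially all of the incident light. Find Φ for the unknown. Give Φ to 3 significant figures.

Φ = 0.482

Photons absorbed by the actinometer: 4.81×10⁻⁶ / 0.131 = 3.672×10⁻⁵ mol.
Φ(unknown) = 1.77×10⁻⁵ / 3.672×10⁻⁵ = 0.482.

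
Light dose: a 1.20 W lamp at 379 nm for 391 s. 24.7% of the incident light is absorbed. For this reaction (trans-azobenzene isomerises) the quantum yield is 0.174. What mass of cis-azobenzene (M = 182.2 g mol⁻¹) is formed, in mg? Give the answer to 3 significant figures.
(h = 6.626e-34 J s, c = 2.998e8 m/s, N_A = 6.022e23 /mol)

11.6 mg

Photon energy at 379 nm: hc/λ = (6.626e-34)(2.998e8)/(379e-9) = 5.241e-19 J.
Energy delivered: (1.20 W)(391 s) = 469.2 J.
Photons incident: 469.2 / 5.241e-19 = 8.952e20, i.e. 8.952e20/6.022e23 = 0.001487 mol.
Photons absorbed: 0.247 × 0.001487 = 3.673e-4 mol.
Product: Φ × n_abs = 0.174 × 3.673e-4 = 6.391e-5 mol.
Mass: 6.391e-5 × 182.2 = 0.01164 g = 11.6 mg.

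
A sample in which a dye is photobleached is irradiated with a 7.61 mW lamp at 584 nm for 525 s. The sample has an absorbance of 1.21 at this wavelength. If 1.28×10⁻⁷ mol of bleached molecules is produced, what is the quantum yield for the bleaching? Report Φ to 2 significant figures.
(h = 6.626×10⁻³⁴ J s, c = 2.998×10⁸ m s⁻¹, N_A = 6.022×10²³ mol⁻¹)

Photon energy at 584 nm: hc/λ = (6.626×10⁻³⁴)(2.998×10⁸)/(584×10⁻⁹) = 3.401×10⁻¹⁹ J.
Energy delivered: (7.61 mW)(525 s) = 3.995 J.
Photons incident: 3.995 / 3.401×10⁻¹⁹ = 1.175×10¹⁹, i.e. 1.175×10¹⁹/6.022×10²³ = 1.951×10⁻⁵ mol.
Fraction absorbed: 1 − 10^(−1.21) = 0.9383.
Photons absorbed: 0.9383 × 1.951×10⁻⁵ = 1.831×10⁻⁵ mol.
Φ = 1.28×10⁻⁷ mol / 1.831×10⁻⁵ mol photons = 0.0070.

Φ = 0.0070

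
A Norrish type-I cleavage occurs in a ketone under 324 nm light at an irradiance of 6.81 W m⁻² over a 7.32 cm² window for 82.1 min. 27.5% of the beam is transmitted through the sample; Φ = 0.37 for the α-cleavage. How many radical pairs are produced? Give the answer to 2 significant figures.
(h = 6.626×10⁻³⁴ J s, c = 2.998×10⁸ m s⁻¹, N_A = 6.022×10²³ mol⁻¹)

Photon energy at 324 nm: hc/λ = (6.626×10⁻³⁴)(2.998×10⁸)/(324×10⁻⁹) = 6.131×10⁻¹⁹ J.
Energy delivered: (6.81 W m⁻²)(7.32×10⁻⁴ m²)(4926 s) = 24.56 J.
Photons incident: 24.56 / 6.131×10⁻¹⁹ = 4.006×10¹⁹, i.e. 4.006×10¹⁹/6.022×10²³ = 6.652×10⁻⁵ mol.
Fraction absorbed: 1 − 27.5/100 = 0.7250.
Photons absorbed: 0.7250 × 6.652×10⁻⁵ = 4.823×10⁻⁵ mol.
Product: Φ × n_abs = 0.37 × 4.823×10⁻⁵ = 1.785×10⁻⁵ mol.
As a count: 1.785×10⁻⁵ × 6.022×10²³ = 1.1×10¹⁹.

1.1×10¹⁹ radical pairs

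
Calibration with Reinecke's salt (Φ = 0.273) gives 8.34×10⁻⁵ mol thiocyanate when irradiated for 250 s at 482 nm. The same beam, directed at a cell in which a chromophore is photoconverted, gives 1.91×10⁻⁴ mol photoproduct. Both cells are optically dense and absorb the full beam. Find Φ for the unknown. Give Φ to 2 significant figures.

Photons absorbed by the actinometer: 8.34×10⁻⁵ / 0.273 = 3.055×10⁻⁴ mol.
Φ(unknown) = 1.91×10⁻⁴ / 3.055×10⁻⁴ = 0.63.

Φ = 0.63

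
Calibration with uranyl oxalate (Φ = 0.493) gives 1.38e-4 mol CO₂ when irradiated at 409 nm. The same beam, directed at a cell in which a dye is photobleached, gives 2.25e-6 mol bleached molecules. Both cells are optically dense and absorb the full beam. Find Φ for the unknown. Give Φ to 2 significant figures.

Photons absorbed by the actinometer: 1.38e-4 / 0.493 = 2.799e-4 mol.
Φ(unknown) = 2.25e-6 / 2.799e-4 = 0.0080.

Φ = 0.0080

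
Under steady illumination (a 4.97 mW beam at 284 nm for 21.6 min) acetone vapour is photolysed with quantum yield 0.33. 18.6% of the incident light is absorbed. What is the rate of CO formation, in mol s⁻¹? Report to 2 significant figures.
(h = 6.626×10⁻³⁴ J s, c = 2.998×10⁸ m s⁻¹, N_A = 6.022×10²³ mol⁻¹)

Photon energy at 284 nm: hc/λ = (6.626×10⁻³⁴)(2.998×10⁸)/(284×10⁻⁹) = 6.995×10⁻¹⁹ J.
Energy delivered: (4.97 mW)(1296 s) = 6.441 J.
Photons incident: 6.441 / 6.995×10⁻¹⁹ = 9.208×10¹⁸, i.e. 9.208×10¹⁸/6.022×10²³ = 1.529×10⁻⁵ mol.
Photons absorbed: 0.186 × 1.529×10⁻⁵ = 2.844×10⁻⁶ mol.
Product formed: 0.33 × 2.844×10⁻⁶ = 9.385×10⁻⁷ mol.
Rate: 9.385×10⁻⁷ / 1296 s = 7.2×10⁻¹⁰ mol s⁻¹.

7.2×10⁻¹⁰ mol s⁻¹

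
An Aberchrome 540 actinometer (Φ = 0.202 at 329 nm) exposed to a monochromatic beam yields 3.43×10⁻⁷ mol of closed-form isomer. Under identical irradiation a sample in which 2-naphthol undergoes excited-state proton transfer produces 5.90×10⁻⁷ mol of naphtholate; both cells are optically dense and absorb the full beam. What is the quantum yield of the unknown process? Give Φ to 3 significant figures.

Photons absorbed by the actinometer: 3.43×10⁻⁷ / 0.202 = 1.698×10⁻⁶ mol.
Φ(unknown) = 5.90×10⁻⁷ / 1.698×10⁻⁶ = 0.347.

Φ = 0.347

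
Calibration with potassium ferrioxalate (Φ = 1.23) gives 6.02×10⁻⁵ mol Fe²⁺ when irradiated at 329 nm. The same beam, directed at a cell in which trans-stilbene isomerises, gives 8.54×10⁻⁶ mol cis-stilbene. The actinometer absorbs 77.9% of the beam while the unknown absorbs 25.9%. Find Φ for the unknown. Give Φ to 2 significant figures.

Photons absorbed by the actinometer: 6.02×10⁻⁵ / 1.23 = 4.894×10⁻⁵ mol.
Incident flux: 4.894×10⁻⁵ / 0.779 = 6.282×10⁻⁵ einstein.
Absorbed by unknown: 0.259 × 6.282×10⁻⁵ = 1.627×10⁻⁵ mol.
Φ(unknown) = 8.54×10⁻⁶ / 1.627×10⁻⁵ = 0.52.

Φ = 0.52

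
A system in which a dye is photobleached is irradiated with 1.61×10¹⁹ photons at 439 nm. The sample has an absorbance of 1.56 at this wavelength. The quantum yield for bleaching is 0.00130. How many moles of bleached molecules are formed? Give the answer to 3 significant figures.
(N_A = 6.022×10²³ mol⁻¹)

Moles of photons: 1.61×10¹⁹ / 6.022×10²³ = 2.674×10⁻⁵ mol.
Fraction absorbed: 1 − 10^(−1.56) = 0.9725.
Photons absorbed: 0.9725 × 2.674×10⁻⁵ = 2.600×10⁻⁵ mol.
Product: Φ × n_abs = 0.00130 × 2.600×10⁻⁵ = 3.380×10⁻⁸ mol.

3.38×10⁻⁸ mol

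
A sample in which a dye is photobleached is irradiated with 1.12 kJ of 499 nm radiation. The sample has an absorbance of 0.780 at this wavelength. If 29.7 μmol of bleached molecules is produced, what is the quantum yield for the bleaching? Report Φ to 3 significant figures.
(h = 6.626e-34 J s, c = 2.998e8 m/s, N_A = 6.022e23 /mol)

Product: 29.7 μmol = 2.97e-5 mol.
Photon energy at 499 nm: hc/λ = (6.626e-34)(2.998e8)/(499e-9) = 3.981e-19 J.
Incident energy: 1.12 kJ = 1120 J.
Photons incident: 1120 / 3.981e-19 = 2.813e21, i.e. 2.813e21/6.022e23 = 0.004671 mol.
Fraction absorbed: 1 − 10^(−0.780) = 0.8340.
Photons absorbed: 0.8340 × 0.004671 = 0.003896 mol.
Φ = 2.97e-5 mol / 0.003896 mol photons = 0.00762.

Φ = 0.00762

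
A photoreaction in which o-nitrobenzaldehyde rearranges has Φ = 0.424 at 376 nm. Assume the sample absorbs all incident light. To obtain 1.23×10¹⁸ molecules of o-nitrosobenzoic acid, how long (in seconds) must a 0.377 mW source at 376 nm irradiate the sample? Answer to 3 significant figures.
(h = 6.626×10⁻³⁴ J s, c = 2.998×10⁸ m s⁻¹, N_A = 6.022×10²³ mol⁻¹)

Product: 1.23×10¹⁸ / 6.022×10²³ = 2.043×10⁻⁶ mol.
Photons that must be absorbed: 2.043×10⁻⁶ / 0.424 = 4.818×10⁻⁶ mol.
Photon energy: hc/λ = 5.283×10⁻¹⁹ J; per mole, 3.181×10⁵ J mol⁻¹.
Energy required: 4.818×10⁻⁶ × 3.181×10⁵ = 1.533 J.
Time: 1.533 J / 0.000377 W = 4070 s.

t ≈ 4070 s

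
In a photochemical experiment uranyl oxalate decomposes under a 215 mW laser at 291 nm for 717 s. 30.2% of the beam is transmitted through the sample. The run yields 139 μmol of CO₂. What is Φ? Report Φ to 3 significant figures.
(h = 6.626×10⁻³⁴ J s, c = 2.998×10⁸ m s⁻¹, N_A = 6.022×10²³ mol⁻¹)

Φ = 0.531

Product: 139 μmol = 1.39×10⁻⁴ mol.
Photon energy at 291 nm: hc/λ = (6.626×10⁻³⁴)(2.998×10⁸)/(291×10⁻⁹) = 6.826×10⁻¹⁹ J.
Energy delivered: (215 mW)(717 s) = 154.2 J.
Photons incident: 154.2 / 6.826×10⁻¹⁹ = 2.259×10²⁰, i.e. 2.259×10²⁰/6.022×10²³ = 3.751×10⁻⁴ mol.
Fraction absorbed: 1 − 30.2/100 = 0.6980.
Photons absorbed: 0.6980 × 3.751×10⁻⁴ = 2.618×10⁻⁴ mol.
Φ = 1.39×10⁻⁴ mol / 2.618×10⁻⁴ mol photons = 0.531.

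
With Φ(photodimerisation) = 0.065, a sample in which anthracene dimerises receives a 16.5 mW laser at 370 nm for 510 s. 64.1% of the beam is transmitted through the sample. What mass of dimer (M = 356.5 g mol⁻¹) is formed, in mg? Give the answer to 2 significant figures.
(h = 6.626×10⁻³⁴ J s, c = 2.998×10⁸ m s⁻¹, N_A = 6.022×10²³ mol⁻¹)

0.22 mg

Photon energy at 370 nm: hc/λ = (6.626×10⁻³⁴)(2.998×10⁸)/(370×10⁻⁹) = 5.369×10⁻¹⁹ J.
Energy delivered: (16.5 mW)(510 s) = 8.415 J.
Photons incident: 8.415 / 5.369×10⁻¹⁹ = 1.567×10¹⁹, i.e. 1.567×10¹⁹/6.022×10²³ = 2.602×10⁻⁵ mol.
Fraction absorbed: 1 − 64.1/100 = 0.3590.
Photons absorbed: 0.3590 × 2.602×10⁻⁵ = 9.341×10⁻⁶ mol.
Product: Φ × n_abs = 0.065 × 9.341×10⁻⁶ = 6.072×10⁻⁷ mol.
Mass: 6.072×10⁻⁷ × 356.5 = 2.165×10⁻⁴ g = 0.22 mg.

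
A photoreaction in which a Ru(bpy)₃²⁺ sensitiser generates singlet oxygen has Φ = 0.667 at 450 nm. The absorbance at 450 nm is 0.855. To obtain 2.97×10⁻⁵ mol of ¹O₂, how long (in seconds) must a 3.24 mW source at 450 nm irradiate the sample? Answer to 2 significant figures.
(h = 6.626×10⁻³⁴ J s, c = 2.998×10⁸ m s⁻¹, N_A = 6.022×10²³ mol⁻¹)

Photons that must be absorbed: 2.97×10⁻⁵ / 0.667 = 4.453×10⁻⁵ mol.
Fraction absorbed: 1 − 10^(−0.855) = 0.8604.
Incident photons needed: 4.453×10⁻⁵ / 0.8604 = 5.175×10⁻⁵ mol.
Photon energy: hc/λ = 4.414×10⁻¹⁹ J; per mole, 2.658×10⁵ J mol⁻¹.
Energy required: 5.175×10⁻⁵ × 2.658×10⁵ = 13.76 J.
Time: 13.76 J / 0.00324 W = 4200 s.

t ≈ 4200 s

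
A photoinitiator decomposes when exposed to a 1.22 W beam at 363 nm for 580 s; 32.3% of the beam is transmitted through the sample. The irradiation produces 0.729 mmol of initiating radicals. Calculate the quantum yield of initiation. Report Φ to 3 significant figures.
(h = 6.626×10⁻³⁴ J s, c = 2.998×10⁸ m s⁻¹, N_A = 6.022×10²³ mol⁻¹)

Φ = 0.501

Product: 0.729 mmol = 7.29×10⁻⁴ mol.
Photon energy at 363 nm: hc/λ = (6.626×10⁻³⁴)(2.998×10⁸)/(363×10⁻⁹) = 5.472×10⁻¹⁹ J.
Energy delivered: (1.22 W)(580 s) = 707.6 J.
Photons incident: 707.6 / 5.472×10⁻¹⁹ = 1.293×10²¹, i.e. 1.293×10²¹/6.022×10²³ = 0.002147 mol.
Fraction absorbed: 1 − 32.3/100 = 0.6770.
Photons absorbed: 0.6770 × 0.002147 = 0.001454 mol.
Φ = 7.29×10⁻⁴ mol / 0.001454 mol photons = 0.501.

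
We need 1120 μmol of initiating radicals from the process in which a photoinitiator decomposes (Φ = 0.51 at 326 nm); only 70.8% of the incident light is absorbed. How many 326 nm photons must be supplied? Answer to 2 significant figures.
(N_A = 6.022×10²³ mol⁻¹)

Product: 1120 μmol = 0.00112 mol.
Photons that must be absorbed: 0.00112 / 0.51 = 0.002196 mol.
Incident photons needed: 0.002196 / 0.708 = 0.003102 mol.
Photon count: 0.003102 × 6.022×10²³ = 1.9×10²¹.

1.9×10²¹ photons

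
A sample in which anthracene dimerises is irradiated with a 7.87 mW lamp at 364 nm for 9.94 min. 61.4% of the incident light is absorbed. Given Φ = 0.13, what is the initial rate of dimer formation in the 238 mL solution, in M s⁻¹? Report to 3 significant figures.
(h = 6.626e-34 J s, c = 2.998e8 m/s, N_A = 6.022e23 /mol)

Photon energy at 364 nm: hc/λ = (6.626e-34)(2.998e8)/(364e-9) = 5.457e-19 J.
Energy delivered: (7.87 mW)(596.4 s) = 4.694 J.
Photons incident: 4.694 / 5.457e-19 = 8.602e18, i.e. 8.602e18/6.022e23 = 1.428e-5 mol.
Photons absorbed: 0.614 × 1.428e-5 = 8.768e-6 mol.
Product formed: 0.13 × 8.768e-6 = 1.140e-6 mol.
Rate: 1.140e-6 mol / (596.4 s × 0.238 L) = 8.03e-9 M s⁻¹.

8.03e-9 M s⁻¹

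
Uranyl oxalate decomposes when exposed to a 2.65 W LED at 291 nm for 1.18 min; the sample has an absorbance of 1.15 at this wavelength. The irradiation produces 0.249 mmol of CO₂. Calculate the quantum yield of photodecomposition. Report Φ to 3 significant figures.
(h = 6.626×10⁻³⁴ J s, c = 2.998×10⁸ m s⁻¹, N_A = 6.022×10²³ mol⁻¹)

Φ = 0.587

Product: 0.249 mmol = 2.49×10⁻⁴ mol.
Photon energy at 291 nm: hc/λ = (6.626×10⁻³⁴)(2.998×10⁸)/(291×10⁻⁹) = 6.826×10⁻¹⁹ J.
Energy delivered: (2.65 W)(70.8 s) = 187.6 J.
Photons incident: 187.6 / 6.826×10⁻¹⁹ = 2.748×10²⁰, i.e. 2.748×10²⁰/6.022×10²³ = 4.563×10⁻⁴ mol.
Fraction absorbed: 1 − 10^(−1.15) = 0.9292.
Photons absorbed: 0.9292 × 4.563×10⁻⁴ = 4.240×10⁻⁴ mol.
Φ = 2.49×10⁻⁴ mol / 4.240×10⁻⁴ mol photons = 0.587.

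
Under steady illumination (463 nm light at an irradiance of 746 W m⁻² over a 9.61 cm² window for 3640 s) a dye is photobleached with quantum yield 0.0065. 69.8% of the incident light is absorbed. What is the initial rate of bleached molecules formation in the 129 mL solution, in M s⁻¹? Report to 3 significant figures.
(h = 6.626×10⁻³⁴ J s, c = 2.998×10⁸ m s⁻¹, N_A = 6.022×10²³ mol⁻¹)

Photon energy at 463 nm: hc/λ = (6.626×10⁻³⁴)(2.998×10⁸)/(463×10⁻⁹) = 4.290×10⁻¹⁹ J.
Energy delivered: (746 W m⁻²)(9.61×10⁻⁴ m²)(3640 s) = 2610 J.
Photons incident: 2610 / 4.290×10⁻¹⁹ = 6.084×10²¹, i.e. 6.084×10²¹/6.022×10²³ = 0.01010 mol.
Photons absorbed: 0.698 × 0.01010 = 0.007050 mol.
Product formed: 0.0065 × 0.007050 = 4.582×10⁻⁵ mol.
Rate: 4.582×10⁻⁵ mol / (3640 s × 0.129 L) = 9.76×10⁻⁸ M s⁻¹.

9.76×10⁻⁸ M s⁻¹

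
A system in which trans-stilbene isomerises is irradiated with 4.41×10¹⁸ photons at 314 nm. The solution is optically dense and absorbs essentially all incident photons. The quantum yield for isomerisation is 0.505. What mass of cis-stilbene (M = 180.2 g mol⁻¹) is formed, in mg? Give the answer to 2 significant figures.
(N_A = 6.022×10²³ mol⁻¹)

Moles of photons: 4.41×10¹⁸ / 6.022×10²³ = 7.323×10⁻⁶ mol.
Product: Φ × n_abs = 0.505 × 7.323×10⁻⁶ = 3.698×10⁻⁶ mol.
Mass: 3.698×10⁻⁶ × 180.2 = 6.664×10⁻⁴ g = 0.67 mg.

0.67 mg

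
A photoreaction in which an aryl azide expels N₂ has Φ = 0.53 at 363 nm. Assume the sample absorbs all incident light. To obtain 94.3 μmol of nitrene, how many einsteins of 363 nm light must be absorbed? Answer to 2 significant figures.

1.8e-4 einstein

Product: 94.3 μmol = 9.43e-5 mol.
Photons that must be absorbed: 9.43e-5 / 0.53 = 1.779e-4 mol.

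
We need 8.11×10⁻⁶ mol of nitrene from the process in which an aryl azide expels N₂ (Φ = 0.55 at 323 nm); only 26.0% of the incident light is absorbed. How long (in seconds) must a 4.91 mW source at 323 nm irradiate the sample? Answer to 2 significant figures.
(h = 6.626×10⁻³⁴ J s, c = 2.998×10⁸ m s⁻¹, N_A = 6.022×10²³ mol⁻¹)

Photons that must be absorbed: 8.11×10⁻⁶ / 0.55 = 1.475×10⁻⁵ mol.
Incident photons needed: 1.475×10⁻⁵ / 0.260 = 5.673×10⁻⁵ mol.
Photon energy: hc/λ = 6.150×10⁻¹⁹ J; per mole, 3.704×10⁵ J mol⁻¹.
Energy required: 5.673×10⁻⁵ × 3.704×10⁵ = 21.01 J.
Time: 21.01 J / 0.00491 W = 4300 s.

t ≈ 4300 s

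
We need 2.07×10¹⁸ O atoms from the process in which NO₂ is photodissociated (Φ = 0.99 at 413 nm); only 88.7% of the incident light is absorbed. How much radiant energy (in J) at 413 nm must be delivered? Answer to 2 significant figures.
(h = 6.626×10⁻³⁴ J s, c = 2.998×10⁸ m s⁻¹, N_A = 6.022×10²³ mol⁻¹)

1.1 J

Product: 2.07×10¹⁸ / 6.022×10²³ = 3.437×10⁻⁶ mol.
Photons that must be absorbed: 3.437×10⁻⁶ / 0.99 = 3.472×10⁻⁶ mol.
Incident photons needed: 3.472×10⁻⁶ / 0.887 = 3.914×10⁻⁶ mol.
Photon energy: hc/λ = 4.810×10⁻¹⁹ J; per mole, 2.897×10⁵ J mol⁻¹.
Energy required: 3.914×10⁻⁶ × 2.897×10⁵ = 1.1 J.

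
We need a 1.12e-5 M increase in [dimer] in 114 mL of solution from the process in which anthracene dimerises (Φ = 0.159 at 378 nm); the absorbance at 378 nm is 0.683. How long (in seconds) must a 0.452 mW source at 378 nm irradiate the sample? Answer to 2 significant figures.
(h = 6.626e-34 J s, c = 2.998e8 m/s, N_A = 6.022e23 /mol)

Product: (1.12e-5 M)(0.114 L) = 1.277e-6 mol.
Photons that must be absorbed: 1.277e-6 / 0.159 = 8.031e-6 mol.
Fraction absorbed: 1 − 10^(−0.683) = 0.7925.
Incident photons needed: 8.031e-6 / 0.7925 = 1.013e-5 mol.
Photon energy: hc/λ = 5.255e-19 J; per mole, 3.165e5 J mol⁻¹.
Energy required: 1.013e-5 × 3.165e5 = 3.206 J.
Time: 3.206 J / 0.000452 W = 7100 s.

t ≈ 7100 s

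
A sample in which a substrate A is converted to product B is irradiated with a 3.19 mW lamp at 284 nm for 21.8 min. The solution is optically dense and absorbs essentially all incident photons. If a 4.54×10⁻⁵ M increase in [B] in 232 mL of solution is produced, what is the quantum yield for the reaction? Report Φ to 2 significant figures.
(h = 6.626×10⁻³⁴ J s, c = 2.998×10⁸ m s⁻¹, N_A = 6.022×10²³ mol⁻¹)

Product: (4.54×10⁻⁵ M)(0.232 L) = 1.053×10⁻⁵ mol.
Photon energy at 284 nm: hc/λ = (6.626×10⁻³⁴)(2.998×10⁸)/(284×10⁻⁹) = 6.995×10⁻¹⁹ J.
Energy delivered: (3.19 mW)(1308 s) = 4.173 J.
Photons incident: 4.173 / 6.995×10⁻¹⁹ = 5.966×10¹⁸, i.e. 5.966×10¹⁸/6.022×10²³ = 9.907×10⁻⁶ mol.
Φ = 1.053×10⁻⁵ mol / 9.907×10⁻⁶ mol photons = 1.1.

Φ = 1.1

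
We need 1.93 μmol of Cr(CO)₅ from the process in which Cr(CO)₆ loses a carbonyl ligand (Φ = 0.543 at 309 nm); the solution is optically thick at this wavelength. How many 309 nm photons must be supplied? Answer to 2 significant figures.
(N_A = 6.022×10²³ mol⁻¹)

2.1×10¹⁸ photons

Product: 1.93 μmol = 1.93×10⁻⁶ mol.
Photons that must be absorbed: 1.93×10⁻⁶ / 0.543 = 3.554×10⁻⁶ mol.
Photon count: 3.554×10⁻⁶ × 6.022×10²³ = 2.1×10¹⁸.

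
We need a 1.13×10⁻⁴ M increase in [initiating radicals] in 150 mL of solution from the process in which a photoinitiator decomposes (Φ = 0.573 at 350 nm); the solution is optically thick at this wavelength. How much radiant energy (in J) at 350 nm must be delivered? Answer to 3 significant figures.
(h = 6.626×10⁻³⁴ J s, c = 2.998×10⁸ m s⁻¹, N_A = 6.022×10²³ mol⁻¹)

10.1 J

Product: (1.13×10⁻⁴ M)(0.15 L) = 1.695×10⁻⁵ mol.
Photons that must be absorbed: 1.695×10⁻⁵ / 0.573 = 2.958×10⁻⁵ mol.
Photon energy: hc/λ = 5.676×10⁻¹⁹ J; per mole, 3.418×10⁵ J mol⁻¹.
Energy required: 2.958×10⁻⁵ × 3.418×10⁵ = 10.1 J.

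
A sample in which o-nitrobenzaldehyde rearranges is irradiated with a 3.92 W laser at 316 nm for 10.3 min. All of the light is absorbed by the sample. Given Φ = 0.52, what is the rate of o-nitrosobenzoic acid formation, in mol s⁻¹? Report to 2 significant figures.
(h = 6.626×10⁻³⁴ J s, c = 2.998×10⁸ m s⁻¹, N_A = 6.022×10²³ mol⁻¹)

Photon energy at 316 nm: hc/λ = (6.626×10⁻³⁴)(2.998×10⁸)/(316×10⁻⁹) = 6.286×10⁻¹⁹ J.
Energy delivered: (3.92 W)(618 s) = 2423 J.
Photons incident: 2423 / 6.286×10⁻¹⁹ = 3.855×10²¹, i.e. 3.855×10²¹/6.022×10²³ = 0.006402 mol.
Product formed: 0.52 × 0.006402 = 0.003329 mol.
Rate: 0.003329 / 618 s = 5.4×10⁻⁶ mol s⁻¹.

5.4×10⁻⁶ mol s⁻¹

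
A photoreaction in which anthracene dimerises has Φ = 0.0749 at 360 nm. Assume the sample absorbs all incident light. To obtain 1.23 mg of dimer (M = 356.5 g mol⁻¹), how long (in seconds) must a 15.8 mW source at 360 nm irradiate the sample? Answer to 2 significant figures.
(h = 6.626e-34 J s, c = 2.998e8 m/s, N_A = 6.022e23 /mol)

t ≈ 970 s

Product: 1.23 mg / 356.5 g mol⁻¹ = 3.450e-6 mol.
Photons that must be absorbed: 3.450e-6 / 0.0749 = 4.606e-5 mol.
Photon energy: hc/λ = 5.518e-19 J; per mole, 3.323e5 J mol⁻¹.
Energy required: 4.606e-5 × 3.323e5 = 15.31 J.
Time: 15.31 J / 0.0158 W = 970 s.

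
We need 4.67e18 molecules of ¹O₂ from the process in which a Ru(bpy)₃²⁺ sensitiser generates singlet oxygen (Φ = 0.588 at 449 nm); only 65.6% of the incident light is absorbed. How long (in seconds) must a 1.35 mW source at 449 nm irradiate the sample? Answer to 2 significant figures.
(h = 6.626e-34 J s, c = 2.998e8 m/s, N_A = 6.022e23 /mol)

Product: 4.67e18 / 6.022e23 = 7.755e-6 mol.
Photons that must be absorbed: 7.755e-6 / 0.588 = 1.319e-5 mol.
Incident photons needed: 1.319e-5 / 0.656 = 2.011e-5 mol.
Photon energy: hc/λ = 4.424e-19 J; per mole, 2.664e5 J mol⁻¹.
Energy required: 2.011e-5 × 2.664e5 = 5.357 J.
Time: 5.357 J / 0.00135 W = 4000 s.

t ≈ 4000 s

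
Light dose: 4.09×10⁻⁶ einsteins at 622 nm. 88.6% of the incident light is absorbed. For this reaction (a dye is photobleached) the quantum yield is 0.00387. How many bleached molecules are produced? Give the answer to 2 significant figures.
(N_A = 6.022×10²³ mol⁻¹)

8.4×10¹⁵ bleached molecules

Photons absorbed: 0.886 × 4.09×10⁻⁶ = 3.624×10⁻⁶ mol.
Product: Φ × n_abs = 0.00387 × 3.624×10⁻⁶ = 1.402×10⁻⁸ mol.
As a count: 1.402×10⁻⁸ × 6.022×10²³ = 8.4×10¹⁵.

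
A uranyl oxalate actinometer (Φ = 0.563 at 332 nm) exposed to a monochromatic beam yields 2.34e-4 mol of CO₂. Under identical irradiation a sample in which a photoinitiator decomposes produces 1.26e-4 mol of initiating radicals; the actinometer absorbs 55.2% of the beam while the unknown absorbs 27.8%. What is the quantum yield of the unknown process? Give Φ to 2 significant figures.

Φ = 0.60

Photons absorbed by the actinometer: 2.34e-4 / 0.563 = 4.156e-4 mol.
Incident flux: 4.156e-4 / 0.552 = 7.529e-4 einstein.
Absorbed by unknown: 0.278 × 7.529e-4 = 2.093e-4 mol.
Φ(unknown) = 1.26e-4 / 2.093e-4 = 0.60.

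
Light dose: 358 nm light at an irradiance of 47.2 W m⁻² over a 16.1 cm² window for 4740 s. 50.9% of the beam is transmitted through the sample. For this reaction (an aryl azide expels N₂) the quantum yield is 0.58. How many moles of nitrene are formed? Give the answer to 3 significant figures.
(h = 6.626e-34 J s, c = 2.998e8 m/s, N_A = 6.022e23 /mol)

Photon energy at 358 nm: hc/λ = (6.626e-34)(2.998e8)/(358e-9) = 5.549e-19 J.
Energy delivered: (47.2 W m⁻²)(16.1e-4 m²)(4740 s) = 360.2 J.
Photons incident: 360.2 / 5.549e-19 = 6.491e20, i.e. 6.491e20/6.022e23 = 0.001078 mol.
Fraction absorbed: 1 − 50.9/100 = 0.4910.
Photons absorbed: 0.4910 × 0.001078 = 5.293e-4 mol.
Product: Φ × n_abs = 0.58 × 5.293e-4 = 3.070e-4 mol.

3.07e-4 mol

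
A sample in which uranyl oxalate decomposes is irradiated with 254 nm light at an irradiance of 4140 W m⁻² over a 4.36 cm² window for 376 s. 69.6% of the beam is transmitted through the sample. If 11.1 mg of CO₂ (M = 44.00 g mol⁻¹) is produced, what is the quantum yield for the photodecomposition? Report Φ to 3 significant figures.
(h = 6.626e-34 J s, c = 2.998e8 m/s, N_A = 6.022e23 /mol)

Φ = 0.576

Product: 11.1 mg / 44.00 g mol⁻¹ = 2.523e-4 mol.
Photon energy at 254 nm: hc/λ = (6.626e-34)(2.998e8)/(254e-9) = 7.821e-19 J.
Energy delivered: (4140 W m⁻²)(4.36e-4 m²)(376 s) = 678.7 J.
Photons incident: 678.7 / 7.821e-19 = 8.678e20, i.e. 8.678e20/6.022e23 = 0.001441 mol.
Fraction absorbed: 1 − 69.6/100 = 0.3040.
Photons absorbed: 0.3040 × 0.001441 = 4.381e-4 mol.
Φ = 2.523e-4 mol / 4.381e-4 mol photons = 0.576.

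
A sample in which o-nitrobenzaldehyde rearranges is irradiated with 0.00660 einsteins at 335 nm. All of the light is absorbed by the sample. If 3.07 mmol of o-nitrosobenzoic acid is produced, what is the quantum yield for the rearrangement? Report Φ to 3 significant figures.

Product: 3.07 mmol = 0.00307 mol.
Φ = 0.00307 mol / 0.00660 mol photons = 0.465.

Φ = 0.465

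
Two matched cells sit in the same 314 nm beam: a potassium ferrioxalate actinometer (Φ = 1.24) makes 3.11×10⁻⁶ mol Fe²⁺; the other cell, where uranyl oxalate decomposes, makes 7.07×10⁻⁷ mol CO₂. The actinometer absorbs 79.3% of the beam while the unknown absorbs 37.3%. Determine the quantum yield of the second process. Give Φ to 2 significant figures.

Photons absorbed by the actinometer: 3.11×10⁻⁶ / 1.24 = 2.508×10⁻⁶ mol.
Incident flux: 2.508×10⁻⁶ / 0.793 = 3.163×10⁻⁶ einstein.
Absorbed by unknown: 0.373 × 3.163×10⁻⁶ = 1.180×10⁻⁶ mol.
Φ(unknown) = 7.07×10⁻⁷ / 1.180×10⁻⁶ = 0.60.

Φ = 0.60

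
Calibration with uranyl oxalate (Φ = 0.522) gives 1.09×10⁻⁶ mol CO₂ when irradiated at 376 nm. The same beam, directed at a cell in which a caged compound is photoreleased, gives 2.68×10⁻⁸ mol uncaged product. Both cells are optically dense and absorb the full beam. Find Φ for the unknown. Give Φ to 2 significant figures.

Photons absorbed by the actinometer: 1.09×10⁻⁶ / 0.522 = 2.088×10⁻⁶ mol.
Φ(unknown) = 2.68×10⁻⁸ / 2.088×10⁻⁶ = 0.013.

Φ = 0.013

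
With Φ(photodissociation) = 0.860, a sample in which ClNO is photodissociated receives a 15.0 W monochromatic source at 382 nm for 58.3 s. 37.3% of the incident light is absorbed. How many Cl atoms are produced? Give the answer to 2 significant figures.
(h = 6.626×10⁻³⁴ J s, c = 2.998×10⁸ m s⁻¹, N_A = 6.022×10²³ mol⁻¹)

Photon energy at 382 nm: hc/λ = (6.626×10⁻³⁴)(2.998×10⁸)/(382×10⁻⁹) = 5.200×10⁻¹⁹ J.
Energy delivered: (15.0 W)(58.3 s) = 874.5 J.
Photons incident: 874.5 / 5.200×10⁻¹⁹ = 1.682×10²¹, i.e. 1.682×10²¹/6.022×10²³ = 0.002793 mol.
Photons absorbed: 0.373 × 0.002793 = 0.001042 mol.
Product: Φ × n_abs = 0.860 × 0.001042 = 8.961×10⁻⁴ mol.
As a count: 8.961×10⁻⁴ × 6.022×10²³ = 5.4×10²⁰.

5.4×10²⁰ atoms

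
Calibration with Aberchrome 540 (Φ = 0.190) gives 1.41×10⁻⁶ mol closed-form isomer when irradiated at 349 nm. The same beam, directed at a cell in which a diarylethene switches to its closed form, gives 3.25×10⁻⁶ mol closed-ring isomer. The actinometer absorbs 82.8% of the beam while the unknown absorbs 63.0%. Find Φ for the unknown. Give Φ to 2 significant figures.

Φ = 0.58

Photons absorbed by the actinometer: 1.41×10⁻⁶ / 0.190 = 7.421×10⁻⁶ mol.
Incident flux: 7.421×10⁻⁶ / 0.828 = 8.963×10⁻⁶ einstein.
Absorbed by unknown: 0.630 × 8.963×10⁻⁶ = 5.647×10⁻⁶ mol.
Φ(unknown) = 3.25×10⁻⁶ / 5.647×10⁻⁶ = 0.58.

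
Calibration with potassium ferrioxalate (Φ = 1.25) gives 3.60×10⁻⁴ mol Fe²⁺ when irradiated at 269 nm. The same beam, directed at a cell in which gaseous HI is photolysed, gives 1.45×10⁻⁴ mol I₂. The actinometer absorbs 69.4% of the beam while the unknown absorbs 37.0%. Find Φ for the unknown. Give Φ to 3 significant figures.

Φ = 0.944

Photons absorbed by the actinometer: 3.60×10⁻⁴ / 1.25 = 2.880×10⁻⁴ mol.
Incident flux: 2.880×10⁻⁴ / 0.694 = 4.150×10⁻⁴ einstein.
Absorbed by unknown: 0.370 × 4.150×10⁻⁴ = 1.536×10⁻⁴ mol.
Φ(unknown) = 1.45×10⁻⁴ / 1.536×10⁻⁴ = 0.944.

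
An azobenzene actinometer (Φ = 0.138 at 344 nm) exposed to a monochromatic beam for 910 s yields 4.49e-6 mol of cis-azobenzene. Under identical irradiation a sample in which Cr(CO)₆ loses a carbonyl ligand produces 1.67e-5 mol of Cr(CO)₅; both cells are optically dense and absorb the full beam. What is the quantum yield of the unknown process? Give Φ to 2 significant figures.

Φ = 0.51

Photons absorbed by the actinometer: 4.49e-6 / 0.138 = 3.254e-5 mol.
Φ(unknown) = 1.67e-5 / 3.254e-5 = 0.51.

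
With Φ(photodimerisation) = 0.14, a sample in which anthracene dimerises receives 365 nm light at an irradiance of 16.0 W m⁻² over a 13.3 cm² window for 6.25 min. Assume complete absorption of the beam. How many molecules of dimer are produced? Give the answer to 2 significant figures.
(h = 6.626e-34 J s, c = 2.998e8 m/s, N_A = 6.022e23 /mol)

Photon energy at 365 nm: hc/λ = (6.626e-34)(2.998e8)/(365e-9) = 5.442e-19 J.
Energy delivered: (16.0 W m⁻²)(13.3e-4 m²)(375 s) = 7.980 J.
Photons incident: 7.980 / 5.442e-19 = 1.466e19, i.e. 1.466e19/6.022e23 = 2.434e-5 mol.
Product: Φ × n_abs = 0.14 × 2.434e-5 = 3.408e-6 mol.
As a count: 3.408e-6 × 6.022e23 = 2.1e18.

2.1e18 molecules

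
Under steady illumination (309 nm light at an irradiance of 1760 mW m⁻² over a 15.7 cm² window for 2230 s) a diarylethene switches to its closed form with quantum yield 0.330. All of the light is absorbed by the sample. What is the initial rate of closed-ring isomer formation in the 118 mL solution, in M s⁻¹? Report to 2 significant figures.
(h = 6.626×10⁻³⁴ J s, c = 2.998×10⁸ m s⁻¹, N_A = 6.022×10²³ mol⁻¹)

Photon energy at 309 nm: hc/λ = (6.626×10⁻³⁴)(2.998×10⁸)/(309×10⁻⁹) = 6.429×10⁻¹⁹ J.
Energy delivered: (1760 mW m⁻²)(15.7×10⁻⁴ m²)(2230 s) = 6.162 J.
Photons incident: 6.162 / 6.429×10⁻¹⁹ = 9.585×10¹⁸, i.e. 9.585×10¹⁸/6.022×10²³ = 1.592×10⁻⁵ mol.
Product formed: 0.330 × 1.592×10⁻⁵ = 5.254×10⁻⁶ mol.
Rate: 5.254×10⁻⁶ mol / (2230 s × 0.118 L) = 2.0×10⁻⁸ M s⁻¹.

2.0×10⁻⁸ M s⁻¹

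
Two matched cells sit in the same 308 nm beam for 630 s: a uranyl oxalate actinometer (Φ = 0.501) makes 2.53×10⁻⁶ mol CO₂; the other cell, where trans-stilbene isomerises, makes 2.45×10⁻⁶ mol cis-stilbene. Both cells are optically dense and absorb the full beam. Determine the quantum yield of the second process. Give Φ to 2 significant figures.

Photons absorbed by the actinometer: 2.53×10⁻⁶ / 0.501 = 5.050×10⁻⁶ mol.
Φ(unknown) = 2.45×10⁻⁶ / 5.050×10⁻⁶ = 0.49.

Φ = 0.49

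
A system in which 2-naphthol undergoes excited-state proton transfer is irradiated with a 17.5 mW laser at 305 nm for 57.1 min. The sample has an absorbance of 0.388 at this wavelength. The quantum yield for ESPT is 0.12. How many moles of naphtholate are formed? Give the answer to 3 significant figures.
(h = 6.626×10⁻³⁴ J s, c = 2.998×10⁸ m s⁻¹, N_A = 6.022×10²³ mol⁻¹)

Photon energy at 305 nm: hc/λ = (6.626×10⁻³⁴)(2.998×10⁸)/(305×10⁻⁹) = 6.513×10⁻¹⁹ J.
Energy delivered: (17.5 mW)(3426 s) = 59.96 J.
Photons incident: 59.96 / 6.513×10⁻¹⁹ = 9.206×10¹⁹, i.e. 9.206×10¹⁹/6.022×10²³ = 1.529×10⁻⁴ mol.
Fraction absorbed: 1 − 10^(−0.388) = 0.5907.
Photons absorbed: 0.5907 × 1.529×10⁻⁴ = 9.032×10⁻⁵ mol.
Product: Φ × n_abs = 0.12 × 9.032×10⁻⁵ = 1.084×10⁻⁵ mol.

1.08×10⁻⁵ mol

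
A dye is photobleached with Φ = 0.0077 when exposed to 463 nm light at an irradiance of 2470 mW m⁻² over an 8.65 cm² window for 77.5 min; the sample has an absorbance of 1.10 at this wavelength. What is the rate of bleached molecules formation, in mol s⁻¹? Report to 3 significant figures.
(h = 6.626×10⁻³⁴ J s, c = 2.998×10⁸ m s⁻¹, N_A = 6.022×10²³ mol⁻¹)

Photon energy at 463 nm: hc/λ = (6.626×10⁻³⁴)(2.998×10⁸)/(463×10⁻⁹) = 4.290×10⁻¹⁹ J.
Energy delivered: (2470 mW m⁻²)(8.65×10⁻⁴ m²)(4650 s) = 9.935 J.
Photons incident: 9.935 / 4.290×10⁻¹⁹ = 2.316×10¹⁹, i.e. 2.316×10¹⁹/6.022×10²³ = 3.846×10⁻⁵ mol.
Fraction absorbed: 1 − 10^(−1.10) = 0.9206.
Photons absorbed: 0.9206 × 3.846×10⁻⁵ = 3.541×10⁻⁵ mol.
Product formed: 0.0077 × 3.541×10⁻⁵ = 2.727×10⁻⁷ mol.
Rate: 2.727×10⁻⁷ / 4650 s = 5.86×10⁻¹¹ mol s⁻¹.

5.86×10⁻¹¹ mol s⁻¹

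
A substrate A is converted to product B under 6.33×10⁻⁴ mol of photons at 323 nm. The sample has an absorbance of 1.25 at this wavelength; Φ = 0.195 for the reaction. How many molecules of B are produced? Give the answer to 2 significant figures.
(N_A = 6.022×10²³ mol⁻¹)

Fraction absorbed: 1 − 10^(−1.25) = 0.9438.
Photons absorbed: 0.9438 × 6.33×10⁻⁴ = 5.974×10⁻⁴ mol.
Product: Φ × n_abs = 0.195 × 5.974×10⁻⁴ = 1.165×10⁻⁴ mol.
As a count: 1.165×10⁻⁴ × 6.022×10²³ = 7.0×10¹⁹.

7.0×10¹⁹ molecules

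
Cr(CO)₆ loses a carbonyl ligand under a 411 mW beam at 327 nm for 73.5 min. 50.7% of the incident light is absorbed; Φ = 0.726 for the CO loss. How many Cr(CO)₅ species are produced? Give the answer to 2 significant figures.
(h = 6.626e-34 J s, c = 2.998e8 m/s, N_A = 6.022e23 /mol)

Photon energy at 327 nm: hc/λ = (6.626e-34)(2.998e8)/(327e-9) = 6.075e-19 J.
Energy delivered: (411 mW)(4410 s) = 1813 J.
Photons incident: 1813 / 6.075e-19 = 2.984e21, i.e. 2.984e21/6.022e23 = 0.004955 mol.
Photons absorbed: 0.507 × 0.004955 = 0.002512 mol.
Product: Φ × n_abs = 0.726 × 0.002512 = 0.001824 mol.
As a count: 0.001824 × 6.022e23 = 1.1e21.

1.1e21 species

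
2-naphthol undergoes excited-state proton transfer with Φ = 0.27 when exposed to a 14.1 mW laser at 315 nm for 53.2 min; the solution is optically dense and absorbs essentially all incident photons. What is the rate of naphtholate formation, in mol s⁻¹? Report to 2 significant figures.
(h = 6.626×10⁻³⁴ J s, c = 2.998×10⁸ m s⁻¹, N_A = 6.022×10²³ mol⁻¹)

1.0×10⁻⁸ mol s⁻¹

Photon energy at 315 nm: hc/λ = (6.626×10⁻³⁴)(2.998×10⁸)/(315×10⁻⁹) = 6.306×10⁻¹⁹ J.
Energy delivered: (14.1 mW)(3192 s) = 45.01 J.
Photons incident: 45.01 / 6.306×10⁻¹⁹ = 7.138×10¹⁹, i.e. 7.138×10¹⁹/6.022×10²³ = 1.185×10⁻⁴ mol.
Product formed: 0.27 × 1.185×10⁻⁴ = 3.200×10⁻⁵ mol.
Rate: 3.200×10⁻⁵ / 3192 s = 1.0×10⁻⁸ mol s⁻¹.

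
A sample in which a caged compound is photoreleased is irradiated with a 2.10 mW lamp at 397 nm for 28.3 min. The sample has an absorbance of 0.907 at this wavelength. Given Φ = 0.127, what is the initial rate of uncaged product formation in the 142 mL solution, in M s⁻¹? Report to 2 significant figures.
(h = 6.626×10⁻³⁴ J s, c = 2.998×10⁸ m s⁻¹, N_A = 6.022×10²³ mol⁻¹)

Photon energy at 397 nm: hc/λ = (6.626×10⁻³⁴)(2.998×10⁸)/(397×10⁻⁹) = 5.004×10⁻¹⁹ J.
Energy delivered: (2.10 mW)(1698 s) = 3.566 J.
Photons incident: 3.566 / 5.004×10⁻¹⁹ = 7.126×10¹⁸, i.e. 7.126×10¹⁸/6.022×10²³ = 1.183×10⁻⁵ mol.
Fraction absorbed: 1 − 10^(−0.907) = 0.8761.
Photons absorbed: 0.8761 × 1.183×10⁻⁵ = 1.036×10⁻⁵ mol.
Product formed: 0.127 × 1.036×10⁻⁵ = 1.316×10⁻⁶ mol.
Rate: 1.316×10⁻⁶ mol / (1698 s × 0.142 L) = 5.5×10⁻⁹ M s⁻¹.

5.5×10⁻⁹ M s⁻¹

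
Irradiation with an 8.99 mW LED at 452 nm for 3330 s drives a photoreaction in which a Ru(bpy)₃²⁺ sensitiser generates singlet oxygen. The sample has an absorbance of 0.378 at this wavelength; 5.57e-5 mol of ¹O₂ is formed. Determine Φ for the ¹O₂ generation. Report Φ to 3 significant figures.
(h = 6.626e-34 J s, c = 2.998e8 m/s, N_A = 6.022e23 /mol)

Photon energy at 452 nm: hc/λ = (6.626e-34)(2.998e8)/(452e-9) = 4.395e-19 J.
Energy delivered: (8.99 mW)(3330 s) = 29.94 J.
Photons incident: 29.94 / 4.395e-19 = 6.812e19, i.e. 6.812e19/6.022e23 = 1.131e-4 mol.
Fraction absorbed: 1 − 10^(−0.378) = 0.5812.
Photons absorbed: 0.5812 × 1.131e-4 = 6.573e-5 mol.
Φ = 5.57e-5 mol / 6.573e-5 mol photons = 0.847.

Φ = 0.847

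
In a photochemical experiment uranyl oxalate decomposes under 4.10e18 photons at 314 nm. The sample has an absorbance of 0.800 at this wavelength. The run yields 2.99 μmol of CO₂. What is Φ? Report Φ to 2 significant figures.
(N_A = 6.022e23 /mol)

Product: 2.99 μmol = 2.99e-6 mol.
Moles of photons: 4.10e18 / 6.022e23 = 6.808e-6 mol.
Fraction absorbed: 1 − 10^(−0.800) = 0.8415.
Photons absorbed: 0.8415 × 6.808e-6 = 5.729e-6 mol.
Φ = 2.99e-6 mol / 5.729e-6 mol photons = 0.52.

Φ = 0.52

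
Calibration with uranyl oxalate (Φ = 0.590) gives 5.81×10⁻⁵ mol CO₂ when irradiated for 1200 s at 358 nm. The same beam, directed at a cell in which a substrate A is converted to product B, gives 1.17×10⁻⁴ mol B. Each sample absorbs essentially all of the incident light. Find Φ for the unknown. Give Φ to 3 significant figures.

Φ = 1.19

Photons absorbed by the actinometer: 5.81×10⁻⁵ / 0.590 = 9.847×10⁻⁵ mol.
Φ(unknown) = 1.17×10⁻⁴ / 9.847×10⁻⁵ = 1.19.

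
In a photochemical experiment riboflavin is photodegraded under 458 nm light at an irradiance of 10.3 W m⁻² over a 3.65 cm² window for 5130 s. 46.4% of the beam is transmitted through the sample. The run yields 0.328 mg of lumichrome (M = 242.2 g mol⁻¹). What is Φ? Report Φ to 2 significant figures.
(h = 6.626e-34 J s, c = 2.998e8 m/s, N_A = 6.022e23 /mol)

Product: 0.328 mg / 242.2 g mol⁻¹ = 1.354e-6 mol.
Photon energy at 458 nm: hc/λ = (6.626e-34)(2.998e8)/(458e-9) = 4.337e-19 J.
Energy delivered: (10.3 W m⁻²)(3.65e-4 m²)(5130 s) = 19.29 J.
Photons incident: 19.29 / 4.337e-19 = 4.448e19, i.e. 4.448e19/6.022e23 = 7.386e-5 mol.
Fraction absorbed: 1 − 46.4/100 = 0.5360.
Photons absorbed: 0.5360 × 7.386e-5 = 3.959e-5 mol.
Φ = 1.354e-6 mol / 3.959e-5 mol photons = 0.034.

Φ = 0.034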